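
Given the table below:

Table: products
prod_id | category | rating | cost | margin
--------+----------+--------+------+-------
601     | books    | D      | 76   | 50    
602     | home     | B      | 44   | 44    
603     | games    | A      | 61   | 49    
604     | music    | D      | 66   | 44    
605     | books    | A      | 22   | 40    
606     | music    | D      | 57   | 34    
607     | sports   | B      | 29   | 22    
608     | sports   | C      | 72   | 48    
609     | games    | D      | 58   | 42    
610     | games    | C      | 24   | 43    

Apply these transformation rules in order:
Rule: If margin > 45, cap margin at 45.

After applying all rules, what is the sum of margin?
404

Step 1: 3 records have margin > 45
Step 2: These records originally summed to 147
Step 3: After capping: 3 × 45 = 135
Step 4: Unaffected records sum: 269
Step 5: Final sum = 135 + 269 = 404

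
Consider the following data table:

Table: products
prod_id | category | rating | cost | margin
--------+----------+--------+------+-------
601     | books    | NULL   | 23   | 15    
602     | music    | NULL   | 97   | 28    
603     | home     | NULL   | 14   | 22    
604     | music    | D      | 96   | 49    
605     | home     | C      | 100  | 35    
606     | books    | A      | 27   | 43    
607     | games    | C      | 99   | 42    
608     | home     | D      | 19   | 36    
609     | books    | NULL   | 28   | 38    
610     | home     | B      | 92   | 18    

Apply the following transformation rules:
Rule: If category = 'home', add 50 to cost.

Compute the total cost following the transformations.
795

Step 1: Count records where category = 'home': 4
Step 2: Total bonus added: 4 × 50 = 200
Step 3: Original sum of cost: 595
Step 4: Final sum = 595 + 200 = 795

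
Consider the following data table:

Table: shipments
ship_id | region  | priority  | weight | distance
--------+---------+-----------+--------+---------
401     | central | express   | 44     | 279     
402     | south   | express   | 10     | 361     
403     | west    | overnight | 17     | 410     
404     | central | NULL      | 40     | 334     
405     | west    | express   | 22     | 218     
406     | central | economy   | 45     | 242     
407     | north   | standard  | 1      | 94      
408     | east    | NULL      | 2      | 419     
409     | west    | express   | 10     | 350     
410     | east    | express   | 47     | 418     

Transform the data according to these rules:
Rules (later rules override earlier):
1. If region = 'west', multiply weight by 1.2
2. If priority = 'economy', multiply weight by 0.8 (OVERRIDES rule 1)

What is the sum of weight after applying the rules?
238.8

Step 1: Rule 2 takes priority for records with priority = 'economy'
  - 1 records: 45 × 0.8 = 36.0
Step 2: Rule 1 applies to remaining records with region = 'west'
  - 3 records: 49 × 1.2 = 58.8
Step 3: Other records unchanged: 144
Step 4: Final sum = 36.0 + 58.8 + 144 = 238.8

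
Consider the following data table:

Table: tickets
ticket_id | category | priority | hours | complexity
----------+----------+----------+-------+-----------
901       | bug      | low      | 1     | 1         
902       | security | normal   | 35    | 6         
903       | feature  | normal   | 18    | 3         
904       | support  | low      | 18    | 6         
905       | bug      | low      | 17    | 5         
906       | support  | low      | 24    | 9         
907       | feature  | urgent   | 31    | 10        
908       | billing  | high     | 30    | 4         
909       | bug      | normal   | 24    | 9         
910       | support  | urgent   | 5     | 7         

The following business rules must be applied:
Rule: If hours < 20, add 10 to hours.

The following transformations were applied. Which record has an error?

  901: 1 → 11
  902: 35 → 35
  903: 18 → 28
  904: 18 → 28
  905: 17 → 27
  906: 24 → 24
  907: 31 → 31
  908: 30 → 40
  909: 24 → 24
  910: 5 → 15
Record 908 has an error. The correct transformed value should be 30, not 40.

Step 1: Check each record against the rule
Step 2: Record 908 has hours = 30
Step 3: Since 30 >= 20, the bonus should not have been applied
Step 4: Correct value = 30, but claimed value = 40
Conclusion: Record 908 has the error.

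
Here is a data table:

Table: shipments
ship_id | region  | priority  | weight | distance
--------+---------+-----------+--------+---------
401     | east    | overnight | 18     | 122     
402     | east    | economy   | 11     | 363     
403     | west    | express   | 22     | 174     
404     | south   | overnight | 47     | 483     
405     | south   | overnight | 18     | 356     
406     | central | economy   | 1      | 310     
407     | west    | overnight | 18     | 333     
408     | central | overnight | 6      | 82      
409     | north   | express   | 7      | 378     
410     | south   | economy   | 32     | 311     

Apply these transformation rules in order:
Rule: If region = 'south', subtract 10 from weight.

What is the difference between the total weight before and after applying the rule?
30

Step 1: Original sum of weight = 180
Step 2: 3 records have region = 'south'
Step 3: Each affected record changes by -10
Step 4: Total change = 3 × -10 = -30
Step 5: New sum = 180 + -30 = 150
Step 6: Difference = |150 - 180| = 30
        (Sum decreased by 30)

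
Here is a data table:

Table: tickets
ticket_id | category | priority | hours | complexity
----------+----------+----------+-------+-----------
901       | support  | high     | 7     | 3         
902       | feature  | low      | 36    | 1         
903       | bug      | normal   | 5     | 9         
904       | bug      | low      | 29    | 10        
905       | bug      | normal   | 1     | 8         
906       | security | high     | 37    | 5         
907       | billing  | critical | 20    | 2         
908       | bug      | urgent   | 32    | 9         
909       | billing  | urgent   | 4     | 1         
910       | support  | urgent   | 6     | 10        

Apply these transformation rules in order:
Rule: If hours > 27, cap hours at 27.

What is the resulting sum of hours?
151

Step 1: 4 records have hours > 27
Step 2: These records originally summed to 134
Step 3: After capping: 4 × 27 = 108
Step 4: Unaffected records sum: 43
Step 5: Final sum = 108 + 43 = 151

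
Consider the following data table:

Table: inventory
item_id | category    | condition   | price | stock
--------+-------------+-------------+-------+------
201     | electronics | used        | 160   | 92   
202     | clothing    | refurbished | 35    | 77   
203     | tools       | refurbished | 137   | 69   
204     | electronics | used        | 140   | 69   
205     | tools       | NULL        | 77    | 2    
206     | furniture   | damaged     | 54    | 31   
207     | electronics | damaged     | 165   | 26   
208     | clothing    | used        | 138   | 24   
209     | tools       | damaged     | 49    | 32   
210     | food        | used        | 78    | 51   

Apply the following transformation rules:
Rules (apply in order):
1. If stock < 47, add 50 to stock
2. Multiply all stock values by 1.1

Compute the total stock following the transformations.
795.3

Step 1: Apply Rule 1 - Add 50 to records with stock < 47
  - 5 records affected: 115 + (5 × 50) = 365
  - Unaffected records: 358
  - Sum after Rule 1: 723
Step 2: Apply Rule 2 - Multiply all by 1.1
  - 723 × 1.1 = 795.3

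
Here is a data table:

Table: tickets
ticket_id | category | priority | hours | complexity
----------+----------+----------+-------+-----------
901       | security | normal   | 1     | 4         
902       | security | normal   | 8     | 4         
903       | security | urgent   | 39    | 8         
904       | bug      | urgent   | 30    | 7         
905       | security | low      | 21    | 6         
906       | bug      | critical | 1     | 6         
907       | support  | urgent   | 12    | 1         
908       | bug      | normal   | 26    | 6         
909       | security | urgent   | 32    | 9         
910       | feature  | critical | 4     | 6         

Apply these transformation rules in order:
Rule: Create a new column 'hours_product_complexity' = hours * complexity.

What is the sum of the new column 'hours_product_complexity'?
1170

Step 1: For each record, compute hours * complexity
Example calculations:
  1 * 4 = 4
  8 * 4 = 32
  39 * 8 = 312
  ...
Step 2: Sum all derived values
Step 3: Total = 1170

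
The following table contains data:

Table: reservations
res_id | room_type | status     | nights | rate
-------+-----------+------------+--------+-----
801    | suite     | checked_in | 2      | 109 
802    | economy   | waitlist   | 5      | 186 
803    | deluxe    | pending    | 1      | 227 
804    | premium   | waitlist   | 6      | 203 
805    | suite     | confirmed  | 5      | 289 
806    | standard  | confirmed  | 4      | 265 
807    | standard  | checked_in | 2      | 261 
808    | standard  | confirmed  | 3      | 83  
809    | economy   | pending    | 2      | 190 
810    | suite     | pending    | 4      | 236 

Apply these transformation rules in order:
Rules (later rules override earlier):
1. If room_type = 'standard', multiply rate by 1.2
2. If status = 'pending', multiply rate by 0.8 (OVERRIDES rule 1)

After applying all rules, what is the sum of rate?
2040.2

Step 1: Rule 2 takes priority for records with status = 'pending'
  - 3 records: 653 × 0.8 = 522.4
Step 2: Rule 1 applies to remaining records with room_type = 'standard'
  - 3 records: 609 × 1.2 = 730.8
Step 3: Other records unchanged: 787
Step 4: Final sum = 522.4 + 730.8 + 787 = 2040.2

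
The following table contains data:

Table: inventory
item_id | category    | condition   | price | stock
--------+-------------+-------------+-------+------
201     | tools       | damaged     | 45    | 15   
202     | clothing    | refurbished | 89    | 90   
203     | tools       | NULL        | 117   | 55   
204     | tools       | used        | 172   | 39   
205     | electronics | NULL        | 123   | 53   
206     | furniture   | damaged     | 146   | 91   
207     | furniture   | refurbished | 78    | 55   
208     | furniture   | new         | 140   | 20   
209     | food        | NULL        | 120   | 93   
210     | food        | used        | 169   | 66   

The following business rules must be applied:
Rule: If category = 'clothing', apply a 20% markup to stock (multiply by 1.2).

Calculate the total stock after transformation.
595.0

Step 1: Records with category = 'clothing' have total stock = 90
Step 2: Apply multiplier: 90 × 1.2 = 108.0
Step 3: Other records total: 487
Step 4: Final sum = 108.0 + 487 = 595.0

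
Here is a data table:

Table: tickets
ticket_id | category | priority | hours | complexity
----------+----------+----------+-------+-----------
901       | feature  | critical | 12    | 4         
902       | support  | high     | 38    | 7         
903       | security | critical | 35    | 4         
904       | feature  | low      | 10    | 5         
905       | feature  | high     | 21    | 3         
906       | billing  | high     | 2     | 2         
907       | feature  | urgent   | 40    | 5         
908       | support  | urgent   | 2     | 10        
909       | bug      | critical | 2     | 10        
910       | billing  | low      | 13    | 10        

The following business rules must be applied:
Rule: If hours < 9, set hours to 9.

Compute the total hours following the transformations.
196

Step 1: 3 records have hours < 9
Step 2: These records originally summed to 6
Step 3: After setting to minimum: 3 × 9 = 27
Step 4: Unaffected records sum: 169
Step 5: Final sum = 27 + 169 = 196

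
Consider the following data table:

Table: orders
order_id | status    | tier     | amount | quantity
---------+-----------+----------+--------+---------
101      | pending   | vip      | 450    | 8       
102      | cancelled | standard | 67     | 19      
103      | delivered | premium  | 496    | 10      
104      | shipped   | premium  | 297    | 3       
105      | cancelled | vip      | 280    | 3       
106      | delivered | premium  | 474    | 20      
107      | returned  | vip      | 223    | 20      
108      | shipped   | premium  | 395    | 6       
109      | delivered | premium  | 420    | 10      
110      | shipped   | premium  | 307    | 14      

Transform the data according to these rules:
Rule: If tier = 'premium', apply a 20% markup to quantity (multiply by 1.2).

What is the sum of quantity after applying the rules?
125.6

Step 1: Records with tier = 'premium' have total quantity = 63
Step 2: Apply multiplier: 63 × 1.2 = 75.6
Step 3: Other records total: 50
Step 4: Final sum = 75.6 + 50 = 125.6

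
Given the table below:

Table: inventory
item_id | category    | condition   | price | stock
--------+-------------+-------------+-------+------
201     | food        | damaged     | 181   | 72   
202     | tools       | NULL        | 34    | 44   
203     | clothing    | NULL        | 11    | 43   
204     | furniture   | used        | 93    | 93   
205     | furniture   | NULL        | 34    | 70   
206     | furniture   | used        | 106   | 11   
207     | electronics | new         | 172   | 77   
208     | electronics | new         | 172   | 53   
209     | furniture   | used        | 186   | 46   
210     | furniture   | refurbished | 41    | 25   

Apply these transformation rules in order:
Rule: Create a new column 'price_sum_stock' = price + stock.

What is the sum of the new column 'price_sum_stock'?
1564

Step 1: For each record, compute price + stock
Example calculations:
  181 + 72 = 253
  34 + 44 = 78
  11 + 43 = 54
  ...
Step 2: Sum all derived values
Step 3: Total = 1564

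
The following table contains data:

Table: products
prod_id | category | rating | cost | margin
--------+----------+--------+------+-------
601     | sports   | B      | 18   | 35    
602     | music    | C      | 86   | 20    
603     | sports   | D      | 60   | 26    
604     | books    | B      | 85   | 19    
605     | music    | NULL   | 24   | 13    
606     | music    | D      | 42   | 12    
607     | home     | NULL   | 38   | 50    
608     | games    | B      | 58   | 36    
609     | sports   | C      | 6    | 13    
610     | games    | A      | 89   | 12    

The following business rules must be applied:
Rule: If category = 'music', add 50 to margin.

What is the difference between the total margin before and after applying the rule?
150

Step 1: Original sum of margin = 236
Step 2: 3 records have category = 'music'
Step 3: Each affected record changes by 50
Step 4: Total change = 3 × 50 = 150
Step 5: New sum = 236 + 150 = 386
Step 6: Difference = |386 - 236| = 150
        (Sum increased by 150)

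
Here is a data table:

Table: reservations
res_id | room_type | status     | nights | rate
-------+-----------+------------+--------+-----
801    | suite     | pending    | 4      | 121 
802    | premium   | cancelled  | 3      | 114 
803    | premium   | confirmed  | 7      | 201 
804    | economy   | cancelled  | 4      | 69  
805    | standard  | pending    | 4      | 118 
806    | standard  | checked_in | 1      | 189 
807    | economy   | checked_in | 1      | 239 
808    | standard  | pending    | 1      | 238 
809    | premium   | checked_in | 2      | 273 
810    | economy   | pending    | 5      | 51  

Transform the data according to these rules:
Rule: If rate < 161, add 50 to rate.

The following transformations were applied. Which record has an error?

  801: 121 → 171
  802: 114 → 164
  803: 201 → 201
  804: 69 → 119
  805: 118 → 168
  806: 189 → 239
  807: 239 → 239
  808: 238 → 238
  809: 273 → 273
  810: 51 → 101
Record 806 has an error. The correct transformed value should be 189, not 239.

Step 1: Check each record against the rule
Step 2: Record 806 has rate = 189
Step 3: Since 189 >= 161, the bonus should not have been applied
Step 4: Correct value = 189, but claimed value = 239
Conclusion: Record 806 has the error.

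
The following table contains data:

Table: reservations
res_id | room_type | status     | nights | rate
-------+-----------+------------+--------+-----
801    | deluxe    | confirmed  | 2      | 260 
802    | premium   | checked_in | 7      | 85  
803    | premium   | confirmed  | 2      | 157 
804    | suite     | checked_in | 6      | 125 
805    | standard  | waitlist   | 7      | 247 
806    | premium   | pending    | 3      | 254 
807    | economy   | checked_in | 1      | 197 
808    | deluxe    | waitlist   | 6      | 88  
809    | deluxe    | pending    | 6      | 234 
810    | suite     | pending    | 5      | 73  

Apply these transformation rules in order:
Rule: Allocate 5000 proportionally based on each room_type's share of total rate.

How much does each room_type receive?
deluxe: 1691.86, economy: 572.67, premium: 1441.86, standard: 718.02, suite: 575.58

Step 1: Calculate total rate = 1720
Step 2: Calculate each room_type's proportion:
  deluxe: 582/1720 = 33.84% → 1691.86
  economy: 197/1720 = 11.45% → 572.67
  premium: 496/1720 = 28.84% → 1441.86
  standard: 247/1720 = 14.36% → 718.02
  suite: 198/1720 = 11.51% → 575.58
Step 3: Verify: sum of allocations ≈ 5000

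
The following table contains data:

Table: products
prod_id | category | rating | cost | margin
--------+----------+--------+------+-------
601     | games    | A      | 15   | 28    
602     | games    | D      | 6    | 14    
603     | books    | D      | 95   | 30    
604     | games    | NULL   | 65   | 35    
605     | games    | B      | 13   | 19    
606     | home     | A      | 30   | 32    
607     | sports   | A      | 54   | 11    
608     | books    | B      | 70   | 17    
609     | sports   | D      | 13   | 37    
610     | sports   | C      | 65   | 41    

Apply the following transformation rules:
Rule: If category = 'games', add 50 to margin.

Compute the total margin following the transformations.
464

Step 1: Count records where category = 'games': 4
Step 2: Total bonus added: 4 × 50 = 200
Step 3: Original sum of margin: 264
Step 4: Final sum = 264 + 200 = 464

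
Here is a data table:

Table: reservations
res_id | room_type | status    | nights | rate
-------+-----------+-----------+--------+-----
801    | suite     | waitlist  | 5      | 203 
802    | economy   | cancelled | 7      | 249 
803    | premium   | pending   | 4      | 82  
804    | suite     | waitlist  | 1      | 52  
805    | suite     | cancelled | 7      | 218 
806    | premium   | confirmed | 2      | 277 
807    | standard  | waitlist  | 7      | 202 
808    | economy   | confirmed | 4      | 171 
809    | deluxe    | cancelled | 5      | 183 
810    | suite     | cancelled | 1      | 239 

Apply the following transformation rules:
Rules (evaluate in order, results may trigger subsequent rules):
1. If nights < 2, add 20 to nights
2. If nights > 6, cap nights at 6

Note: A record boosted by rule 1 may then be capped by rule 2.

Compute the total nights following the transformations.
50

Step 1: Apply rule 1 to records with nights < 2
  - 2 records get bonus of 20
  - Of these, 2 records then exceed 6 and get capped
Step 2: Apply rule 2 to records with nights > 6
  - 3 records (original) are capped
Step 3: Calculate final sum = 50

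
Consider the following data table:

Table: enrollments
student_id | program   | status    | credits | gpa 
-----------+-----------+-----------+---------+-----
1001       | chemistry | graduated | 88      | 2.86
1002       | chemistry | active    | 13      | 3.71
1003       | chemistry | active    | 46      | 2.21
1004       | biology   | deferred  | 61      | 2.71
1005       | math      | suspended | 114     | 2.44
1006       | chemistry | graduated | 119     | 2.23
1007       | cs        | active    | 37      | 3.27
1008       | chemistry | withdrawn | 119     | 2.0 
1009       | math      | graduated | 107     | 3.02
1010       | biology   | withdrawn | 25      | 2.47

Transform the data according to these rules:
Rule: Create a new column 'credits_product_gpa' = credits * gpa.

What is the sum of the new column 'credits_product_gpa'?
1854.29

Step 1: For each record, compute credits * gpa
Example calculations:
  88 * 2.86 = 251.68
  13 * 3.71 = 48.23
  46 * 2.21 = 101.66
  ...
Step 2: Sum all derived values
Step 3: Total = 1854.29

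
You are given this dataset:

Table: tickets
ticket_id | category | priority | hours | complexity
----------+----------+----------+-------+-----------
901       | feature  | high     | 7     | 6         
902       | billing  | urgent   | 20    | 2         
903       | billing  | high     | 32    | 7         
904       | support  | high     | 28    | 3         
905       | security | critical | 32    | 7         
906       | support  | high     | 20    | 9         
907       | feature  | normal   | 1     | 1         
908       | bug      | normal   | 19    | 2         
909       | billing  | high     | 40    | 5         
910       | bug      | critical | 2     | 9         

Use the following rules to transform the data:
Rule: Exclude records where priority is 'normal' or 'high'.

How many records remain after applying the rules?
3

Step 1: Count records to exclude
  - 2 (normal) + 5 (high) = 7 records
Step 2: Total records: 10
Step 3: Remaining = 10 - 7 = 3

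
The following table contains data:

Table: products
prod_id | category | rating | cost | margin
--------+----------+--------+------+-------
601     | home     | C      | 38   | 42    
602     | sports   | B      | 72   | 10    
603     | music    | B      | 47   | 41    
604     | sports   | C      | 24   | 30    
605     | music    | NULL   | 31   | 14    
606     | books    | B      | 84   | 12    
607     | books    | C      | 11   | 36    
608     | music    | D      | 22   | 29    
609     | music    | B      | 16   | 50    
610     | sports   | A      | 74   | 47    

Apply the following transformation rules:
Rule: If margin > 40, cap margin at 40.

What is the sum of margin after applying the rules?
291

Step 1: 4 records have margin > 40
Step 2: These records originally summed to 180
Step 3: After capping: 4 × 40 = 160
Step 4: Unaffected records sum: 131
Step 5: Final sum = 160 + 131 = 291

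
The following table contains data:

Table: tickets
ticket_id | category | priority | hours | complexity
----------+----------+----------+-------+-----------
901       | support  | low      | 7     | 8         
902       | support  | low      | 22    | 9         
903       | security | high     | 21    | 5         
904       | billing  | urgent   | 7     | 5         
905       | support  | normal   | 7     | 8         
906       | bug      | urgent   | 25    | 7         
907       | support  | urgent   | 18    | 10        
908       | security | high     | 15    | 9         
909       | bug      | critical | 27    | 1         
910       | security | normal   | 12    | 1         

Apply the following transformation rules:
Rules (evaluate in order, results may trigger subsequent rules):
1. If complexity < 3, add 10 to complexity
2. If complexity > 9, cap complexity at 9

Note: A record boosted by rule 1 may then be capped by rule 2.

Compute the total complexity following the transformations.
78

Step 1: Apply rule 1 to records with complexity < 3
  - 2 records get bonus of 10
  - Of these, 2 records then exceed 9 and get capped
Step 2: Apply rule 2 to records with complexity > 9
  - 1 records (original) are capped
Step 3: Calculate final sum = 78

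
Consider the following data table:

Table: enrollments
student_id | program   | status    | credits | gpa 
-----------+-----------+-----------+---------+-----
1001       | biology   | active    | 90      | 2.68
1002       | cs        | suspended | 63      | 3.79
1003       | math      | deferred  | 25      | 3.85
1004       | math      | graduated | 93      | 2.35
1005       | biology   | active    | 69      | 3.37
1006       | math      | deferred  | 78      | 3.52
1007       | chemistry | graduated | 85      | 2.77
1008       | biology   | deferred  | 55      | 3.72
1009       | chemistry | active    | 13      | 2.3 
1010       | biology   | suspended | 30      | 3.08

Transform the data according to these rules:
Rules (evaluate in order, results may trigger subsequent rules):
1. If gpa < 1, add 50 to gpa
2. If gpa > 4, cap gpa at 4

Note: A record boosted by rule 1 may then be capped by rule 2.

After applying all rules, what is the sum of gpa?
31.43

Step 1: Apply rule 1 to records with gpa < 1
  - 0 records get bonus of 50
  - Of these, 0 records then exceed 4 and get capped
Step 2: Apply rule 2 to records with gpa > 4
  - 0 records (original) are capped
Step 3: Calculate final sum = 31.43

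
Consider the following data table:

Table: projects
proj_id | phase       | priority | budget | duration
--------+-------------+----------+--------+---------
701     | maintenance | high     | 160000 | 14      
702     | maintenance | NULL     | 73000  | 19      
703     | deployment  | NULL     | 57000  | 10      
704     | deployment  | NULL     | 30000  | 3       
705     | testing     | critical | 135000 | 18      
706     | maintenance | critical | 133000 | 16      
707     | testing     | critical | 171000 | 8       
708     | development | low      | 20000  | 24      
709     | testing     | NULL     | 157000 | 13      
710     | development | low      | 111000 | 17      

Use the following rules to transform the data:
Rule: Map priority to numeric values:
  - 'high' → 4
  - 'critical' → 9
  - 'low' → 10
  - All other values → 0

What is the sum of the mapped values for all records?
51

Step 1: Apply mapping to each record
Step 2: Count by status:
  'high': 1 records × 4 = 4
  'critical': 3 records × 9 = 27
  'low': 2 records × 10 = 20
Step 3: Sum all mapped values = 51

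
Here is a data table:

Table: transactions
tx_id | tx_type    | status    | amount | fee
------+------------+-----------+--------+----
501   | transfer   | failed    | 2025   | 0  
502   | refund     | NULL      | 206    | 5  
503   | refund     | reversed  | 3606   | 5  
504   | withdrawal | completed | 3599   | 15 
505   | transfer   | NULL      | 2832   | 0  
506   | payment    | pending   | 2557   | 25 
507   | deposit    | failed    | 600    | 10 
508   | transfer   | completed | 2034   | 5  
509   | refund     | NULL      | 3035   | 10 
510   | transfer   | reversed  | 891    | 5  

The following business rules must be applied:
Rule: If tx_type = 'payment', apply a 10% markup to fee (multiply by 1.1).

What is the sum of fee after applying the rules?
82.5

Step 1: Records with tx_type = 'payment' have total fee = 25
Step 2: Apply multiplier: 25 × 1.1 = 27.5
Step 3: Other records total: 55
Step 4: Final sum = 27.5 + 55 = 82.5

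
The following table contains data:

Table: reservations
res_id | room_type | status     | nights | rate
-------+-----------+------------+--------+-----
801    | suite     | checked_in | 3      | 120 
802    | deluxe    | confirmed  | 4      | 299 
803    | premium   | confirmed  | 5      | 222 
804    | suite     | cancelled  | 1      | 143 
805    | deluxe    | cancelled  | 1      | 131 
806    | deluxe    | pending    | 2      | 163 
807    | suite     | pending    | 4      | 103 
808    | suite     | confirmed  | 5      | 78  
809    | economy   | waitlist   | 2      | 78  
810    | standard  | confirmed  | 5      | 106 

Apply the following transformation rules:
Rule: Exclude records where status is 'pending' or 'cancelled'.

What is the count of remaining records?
6

Step 1: Count records to exclude
  - 2 (pending) + 2 (cancelled) = 4 records
Step 2: Total records: 10
Step 3: Remaining = 10 - 4 = 6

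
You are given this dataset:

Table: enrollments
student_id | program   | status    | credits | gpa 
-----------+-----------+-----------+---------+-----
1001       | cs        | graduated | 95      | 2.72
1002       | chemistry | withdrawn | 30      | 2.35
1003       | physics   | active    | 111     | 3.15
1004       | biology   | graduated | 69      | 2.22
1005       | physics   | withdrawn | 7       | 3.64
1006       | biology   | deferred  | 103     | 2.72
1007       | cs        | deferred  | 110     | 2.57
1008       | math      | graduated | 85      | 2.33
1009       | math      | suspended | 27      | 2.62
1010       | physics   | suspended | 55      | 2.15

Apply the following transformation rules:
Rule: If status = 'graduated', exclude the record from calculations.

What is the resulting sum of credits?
443

Step 1: Identify records where status = 'graduated'
Step 2: The excluded records sum to 249
Step 3: Original total credits = 692
Step 4: Remaining total = 692 - 249 = 443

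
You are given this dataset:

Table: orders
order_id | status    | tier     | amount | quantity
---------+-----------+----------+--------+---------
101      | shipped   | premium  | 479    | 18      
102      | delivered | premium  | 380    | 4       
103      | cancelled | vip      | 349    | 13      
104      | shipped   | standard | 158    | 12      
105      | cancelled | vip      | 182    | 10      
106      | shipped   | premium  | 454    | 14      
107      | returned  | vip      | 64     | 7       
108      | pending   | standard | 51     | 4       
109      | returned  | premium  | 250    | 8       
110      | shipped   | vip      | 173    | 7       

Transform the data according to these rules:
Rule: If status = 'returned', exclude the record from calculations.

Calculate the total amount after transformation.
2226

Step 1: Identify records where status = 'returned'
Step 2: The excluded records sum to 314
Step 3: Original total amount = 2540
Step 4: Remaining total = 2540 - 314 = 2226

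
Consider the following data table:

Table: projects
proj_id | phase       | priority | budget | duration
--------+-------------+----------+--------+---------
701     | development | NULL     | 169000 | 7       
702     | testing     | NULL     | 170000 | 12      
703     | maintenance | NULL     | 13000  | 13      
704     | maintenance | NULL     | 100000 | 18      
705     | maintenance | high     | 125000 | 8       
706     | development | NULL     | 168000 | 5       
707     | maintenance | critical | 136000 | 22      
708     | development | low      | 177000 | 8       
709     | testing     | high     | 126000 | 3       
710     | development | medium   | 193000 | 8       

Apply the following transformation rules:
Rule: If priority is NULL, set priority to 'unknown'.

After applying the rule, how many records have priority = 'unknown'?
5

Step 1: Count records where priority IS NULL
Step 2: Found 5 records with NULL priority
Step 3: These records will have priority set to 'unknown'
Step 4: Records already having priority = 'unknown': 0
Step 5: Answer: 5 + 0 = 5 records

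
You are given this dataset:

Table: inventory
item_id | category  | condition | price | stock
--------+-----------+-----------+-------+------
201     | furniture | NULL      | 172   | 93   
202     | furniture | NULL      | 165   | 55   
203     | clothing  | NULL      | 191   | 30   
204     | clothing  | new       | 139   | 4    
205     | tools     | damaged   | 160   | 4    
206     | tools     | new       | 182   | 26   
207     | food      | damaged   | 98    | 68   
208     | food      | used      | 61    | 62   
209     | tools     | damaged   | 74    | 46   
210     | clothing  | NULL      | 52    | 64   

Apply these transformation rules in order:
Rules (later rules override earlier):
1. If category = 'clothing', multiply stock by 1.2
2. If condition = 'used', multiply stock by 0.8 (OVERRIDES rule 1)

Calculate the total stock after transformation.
459.2

Step 1: Rule 2 takes priority for records with condition = 'used'
  - 1 records: 62 × 0.8 = 49.6
Step 2: Rule 1 applies to remaining records with category = 'clothing'
  - 3 records: 98 × 1.2 = 117.6
Step 3: Other records unchanged: 292
Step 4: Final sum = 49.6 + 117.6 + 292 = 459.2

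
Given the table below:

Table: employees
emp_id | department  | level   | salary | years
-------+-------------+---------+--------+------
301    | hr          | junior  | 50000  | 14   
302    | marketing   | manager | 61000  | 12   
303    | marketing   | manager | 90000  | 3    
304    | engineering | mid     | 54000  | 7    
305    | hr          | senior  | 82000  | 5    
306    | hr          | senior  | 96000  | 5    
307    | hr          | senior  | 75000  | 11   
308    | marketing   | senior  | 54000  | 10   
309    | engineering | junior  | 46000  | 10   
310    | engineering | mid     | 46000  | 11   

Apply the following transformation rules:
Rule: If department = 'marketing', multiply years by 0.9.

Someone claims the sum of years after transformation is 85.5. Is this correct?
Yes, the result is correct.

Step 1: Calculate the correct sum after transformation
Step 2: Apply multiplier 0.9 to records where department = 'marketing'
Step 3: Correct result = 85.5
Step 4: Claimed result = 85.5
Step 5: 85.5 = 85.5 ✓
Conclusion: The claimed result is correct.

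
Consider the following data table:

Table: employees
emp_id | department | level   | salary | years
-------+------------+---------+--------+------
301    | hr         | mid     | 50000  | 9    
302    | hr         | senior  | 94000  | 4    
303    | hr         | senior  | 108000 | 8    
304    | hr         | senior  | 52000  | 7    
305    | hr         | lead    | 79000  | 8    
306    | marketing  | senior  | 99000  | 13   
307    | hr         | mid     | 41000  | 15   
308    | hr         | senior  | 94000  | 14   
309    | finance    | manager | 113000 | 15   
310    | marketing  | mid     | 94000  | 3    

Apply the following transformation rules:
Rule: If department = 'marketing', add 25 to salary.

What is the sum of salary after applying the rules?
824050

Step 1: Count records where department = 'marketing': 2
Step 2: Total bonus added: 2 × 25 = 50
Step 3: Original sum of salary: 824000
Step 4: Final sum = 824000 + 50 = 824050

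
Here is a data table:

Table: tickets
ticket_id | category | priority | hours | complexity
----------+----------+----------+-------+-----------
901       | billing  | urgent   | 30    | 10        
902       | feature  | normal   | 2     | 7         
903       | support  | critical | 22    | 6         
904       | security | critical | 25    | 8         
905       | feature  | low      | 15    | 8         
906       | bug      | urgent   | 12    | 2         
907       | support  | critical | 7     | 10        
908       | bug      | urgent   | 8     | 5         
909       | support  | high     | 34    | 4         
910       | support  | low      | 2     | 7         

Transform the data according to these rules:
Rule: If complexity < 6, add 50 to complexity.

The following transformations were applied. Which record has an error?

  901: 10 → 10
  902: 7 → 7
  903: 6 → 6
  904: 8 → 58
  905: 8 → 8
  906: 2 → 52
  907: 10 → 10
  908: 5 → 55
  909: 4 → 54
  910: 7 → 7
Record 904 has an error. The correct transformed value should be 8, not 58.

Step 1: Check each record against the rule
Step 2: Record 904 has complexity = 8
Step 3: Since 8 >= 6, the bonus should not have been applied
Step 4: Correct value = 8, but claimed value = 58
Conclusion: Record 904 has the error.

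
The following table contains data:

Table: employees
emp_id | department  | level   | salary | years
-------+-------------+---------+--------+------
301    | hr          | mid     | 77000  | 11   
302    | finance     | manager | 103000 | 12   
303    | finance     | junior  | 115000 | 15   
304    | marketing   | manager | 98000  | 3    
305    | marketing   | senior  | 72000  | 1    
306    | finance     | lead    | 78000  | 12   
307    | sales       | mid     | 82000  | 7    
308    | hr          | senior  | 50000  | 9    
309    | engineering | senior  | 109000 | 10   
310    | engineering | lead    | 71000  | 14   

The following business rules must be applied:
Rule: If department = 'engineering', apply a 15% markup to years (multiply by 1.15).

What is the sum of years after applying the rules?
97.6

Step 1: Records with department = 'engineering' have total years = 24
Step 2: Apply multiplier: 24 × 1.15 = 27.6
Step 3: Other records total: 70
Step 4: Final sum = 27.6 + 70 = 97.6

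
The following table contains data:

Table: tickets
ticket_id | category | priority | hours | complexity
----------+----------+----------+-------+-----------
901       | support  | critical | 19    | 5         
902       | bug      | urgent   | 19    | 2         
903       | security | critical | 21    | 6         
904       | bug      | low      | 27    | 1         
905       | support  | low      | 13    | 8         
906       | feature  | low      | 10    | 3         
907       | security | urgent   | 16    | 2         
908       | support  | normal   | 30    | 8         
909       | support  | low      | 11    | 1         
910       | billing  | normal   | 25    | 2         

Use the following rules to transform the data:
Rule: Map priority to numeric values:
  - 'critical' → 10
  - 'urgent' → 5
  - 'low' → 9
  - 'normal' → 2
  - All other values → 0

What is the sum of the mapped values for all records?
70

Step 1: Apply mapping to each record
Step 2: Count by status:
  'critical': 2 records × 10 = 20
  'urgent': 2 records × 5 = 10
  'low': 4 records × 9 = 36
  'normal': 2 records × 2 = 4
Step 3: Sum all mapped values = 70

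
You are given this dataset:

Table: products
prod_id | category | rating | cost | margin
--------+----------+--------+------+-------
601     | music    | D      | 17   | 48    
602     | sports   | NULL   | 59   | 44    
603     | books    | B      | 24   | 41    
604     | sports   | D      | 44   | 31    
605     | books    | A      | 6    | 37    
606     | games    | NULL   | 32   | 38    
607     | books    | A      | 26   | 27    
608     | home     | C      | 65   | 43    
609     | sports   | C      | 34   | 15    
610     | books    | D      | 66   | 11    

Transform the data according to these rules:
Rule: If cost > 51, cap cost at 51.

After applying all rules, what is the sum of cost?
336

Step 1: 3 records have cost > 51
Step 2: These records originally summed to 190
Step 3: After capping: 3 × 51 = 153
Step 4: Unaffected records sum: 183
Step 5: Final sum = 153 + 183 = 336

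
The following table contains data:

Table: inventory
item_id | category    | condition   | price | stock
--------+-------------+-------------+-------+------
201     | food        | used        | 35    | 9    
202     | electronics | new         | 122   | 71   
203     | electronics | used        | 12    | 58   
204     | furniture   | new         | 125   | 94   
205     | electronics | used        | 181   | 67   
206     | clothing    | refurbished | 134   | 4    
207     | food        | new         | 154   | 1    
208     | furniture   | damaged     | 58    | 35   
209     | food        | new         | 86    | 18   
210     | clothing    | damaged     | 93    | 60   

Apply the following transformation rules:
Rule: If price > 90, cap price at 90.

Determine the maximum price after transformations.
90

Step 1: Original maximum price = 181
Step 2: Apply cap at 90
Step 3: 6 records had price > 90 and were capped
Step 4: Maximum after transformation = 90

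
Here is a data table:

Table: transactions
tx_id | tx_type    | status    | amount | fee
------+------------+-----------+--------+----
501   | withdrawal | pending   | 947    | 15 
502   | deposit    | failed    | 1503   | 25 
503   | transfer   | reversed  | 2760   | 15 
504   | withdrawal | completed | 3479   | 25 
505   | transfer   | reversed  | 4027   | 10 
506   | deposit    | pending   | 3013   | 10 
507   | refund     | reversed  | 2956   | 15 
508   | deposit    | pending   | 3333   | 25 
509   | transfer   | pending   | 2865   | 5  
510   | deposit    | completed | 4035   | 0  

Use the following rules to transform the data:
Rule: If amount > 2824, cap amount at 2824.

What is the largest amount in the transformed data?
2824

Step 1: Original maximum amount = 4035
Step 2: Apply cap at 2824
Step 3: 7 records had amount > 2824 and were capped
Step 4: Maximum after transformation = 2824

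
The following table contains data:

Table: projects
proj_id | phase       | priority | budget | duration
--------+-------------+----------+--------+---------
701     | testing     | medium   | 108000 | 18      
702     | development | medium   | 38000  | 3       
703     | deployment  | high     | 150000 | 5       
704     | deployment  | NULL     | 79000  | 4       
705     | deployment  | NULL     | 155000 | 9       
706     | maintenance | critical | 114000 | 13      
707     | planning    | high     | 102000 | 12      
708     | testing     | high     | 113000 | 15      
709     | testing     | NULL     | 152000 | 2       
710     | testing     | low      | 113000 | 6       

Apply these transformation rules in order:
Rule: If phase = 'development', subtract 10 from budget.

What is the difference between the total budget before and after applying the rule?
10

Step 1: Original sum of budget = 1124000
Step 2: 1 records have phase = 'development'
Step 3: Each affected record changes by -10
Step 4: Total change = 1 × -10 = -10
Step 5: New sum = 1124000 + -10 = 1123990
Step 6: Difference = |1123990 - 1124000| = 10
        (Sum decreased by 10)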